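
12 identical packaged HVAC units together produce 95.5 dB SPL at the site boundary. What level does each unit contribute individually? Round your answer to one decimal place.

For N identical incoherent sources L_total = L₁ + 10·log₁₀ N, so L₁ = 95.5 − 10·log₁₀(12) = 95.5 − 10.792.

84.7 dB SPL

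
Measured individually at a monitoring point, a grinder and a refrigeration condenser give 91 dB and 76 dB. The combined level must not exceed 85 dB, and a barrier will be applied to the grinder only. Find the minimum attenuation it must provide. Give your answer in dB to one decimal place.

6.6 dB

The untreated sources together contribute 10^(76/10) = 3.981e+07, i.e. 76.00 dB.
To meet 85 dB overall, the treated grinder may contribute at most 10^(85/10) − 3.981e+07 = 2.764e+08, i.e. 84.42 dB.
Required insertion loss = 91 − 84.42 = 6.58 dB.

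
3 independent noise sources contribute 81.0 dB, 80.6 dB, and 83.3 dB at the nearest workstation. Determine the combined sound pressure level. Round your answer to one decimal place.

86.6 dB

For uncorrelated sources the intensities add, so convert each level to linear form, sum, and take 10·log₁₀ of the total.
Σ 10^(L/10) = 10^(81.0/10) + 10^(80.6/10) + 10^(83.3/10) = 4.545e+08.
L_total = 10·log₁₀(4.545e+08) = 86.58 dB.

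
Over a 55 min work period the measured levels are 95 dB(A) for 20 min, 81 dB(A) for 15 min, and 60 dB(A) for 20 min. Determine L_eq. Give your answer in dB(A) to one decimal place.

90.7 dB(A)

Weight each interval's intensity by its duration and average over T = 55 min:
Σ tᵢ·10^(Lᵢ/10) = 20·10^(95/10) + 15·10^(81/10) + 20·10^(60/10) = 6.515e+10.
L_eq = 10·log₁₀(6.515e+10/55) = 90.74 dB(A).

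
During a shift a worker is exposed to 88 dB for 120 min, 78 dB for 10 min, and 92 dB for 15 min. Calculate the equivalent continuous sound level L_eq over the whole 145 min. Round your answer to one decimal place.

The energy average is taken in the linear domain: L_eq = 10·log₁₀[(Σ tᵢ·10^(Lᵢ/10))/T], T = 145 min.
Σ tᵢ·10^(Lᵢ/10) = 120·10^(88/10) + 10·10^(78/10) + 15·10^(92/10) = 1.001e+11.
L_eq = 10·log₁₀(1.001e+11/145) = 88.39 dB.

88.4 dB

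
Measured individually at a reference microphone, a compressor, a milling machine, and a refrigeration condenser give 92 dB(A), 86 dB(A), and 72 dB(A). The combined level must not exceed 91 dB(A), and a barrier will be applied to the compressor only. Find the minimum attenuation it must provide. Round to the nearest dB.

3 dB

Everything except the compressor sums to 10^(86/10) + 10^(72/10) = 4.140e+08 in linear terms, 86.17 dB(A).
The limit corresponds to 10^(91/10) = 1.259e+09; subtracting the fixed part leaves 8.450e+08 for the compressor, i.e. 89.27 dB(A).
Required insertion loss = 92 − 89.27 = 2.73 dB.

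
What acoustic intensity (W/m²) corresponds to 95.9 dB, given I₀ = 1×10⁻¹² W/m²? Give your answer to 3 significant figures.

0.00389 W/m²

L = 10·log₁₀(I/I₀) ⇒ I = I₀·10^(L/10) = 10⁻¹² × 10^9.59.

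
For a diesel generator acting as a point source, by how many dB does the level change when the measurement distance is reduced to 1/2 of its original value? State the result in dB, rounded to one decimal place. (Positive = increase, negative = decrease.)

+6.0 dB

Point-source spreading: ΔL = −20·log₁₀(r₂/r₁).
ΔL = −20·log₁₀(0.5) = +6.02 dB.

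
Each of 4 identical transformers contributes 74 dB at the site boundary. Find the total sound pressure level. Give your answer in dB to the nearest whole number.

80 dB

With 4 equal, uncorrelated contributions the intensity is 4× that of one unit, giving a rise of 10·log₁₀ 4.
L_total = 74 + 10·log₁₀(4) = 74 + 6.021 = 80.02 dB.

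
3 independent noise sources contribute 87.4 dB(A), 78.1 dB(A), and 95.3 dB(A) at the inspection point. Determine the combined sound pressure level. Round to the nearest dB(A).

96 dB(A)

Incoherent sources combine by intensity addition: L_total = 10·log₁₀(Σ 10^(L_i/10)).
Σ 10^(L/10) = 10^(87.4/10) + 10^(78.1/10) + 10^(95.3/10) = 4.003e+09.
L_total = 10·log₁₀(4.003e+09) = 96.02 dB(A).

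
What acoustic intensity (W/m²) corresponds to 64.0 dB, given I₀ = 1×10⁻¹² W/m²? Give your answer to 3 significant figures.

2.51e-06 W/m²

I = I₀·10^(L/10) = 10⁻¹² × 10^(64.0/10) = 10^(-5.600).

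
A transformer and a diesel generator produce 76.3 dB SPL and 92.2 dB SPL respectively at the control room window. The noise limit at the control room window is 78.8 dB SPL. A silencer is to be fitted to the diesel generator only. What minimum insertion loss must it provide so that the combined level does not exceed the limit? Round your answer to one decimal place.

Fixed contribution from the other source: Σ 10^(L/10) = 10^(76.3/10) = 4.266e+07 (76.30 dB SPL).
To meet 78.8 dB SPL overall, the treated diesel generator may contribute at most 10^(78.8/10) − 4.266e+07 = 3.320e+07, i.e. 75.21 dB SPL.
So the diesel generator must be reduced from 92.2 to 75.21 dB SPL: IL = 16.99 dB.

17.0 dB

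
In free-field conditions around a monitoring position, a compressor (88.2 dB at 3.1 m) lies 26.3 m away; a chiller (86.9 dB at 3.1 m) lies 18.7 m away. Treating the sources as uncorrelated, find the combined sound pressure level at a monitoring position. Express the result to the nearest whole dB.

Propagate each source to the receiver with L = L_ref − 20·log₁₀(r/r_ref), then add intensities.
compressor: 88.2 − 20·log₁₀(26.3/3.1) = 88.2 − 18.57 = 69.63 dB.
chiller: 86.9 − 20·log₁₀(18.7/3.1) = 86.9 − 15.61 = 71.29 dB.
Σ 10^(L/10) = 2.264e+07 → L_total = 10·log₁₀(2.264e+07) = 73.55 dB.

74 dB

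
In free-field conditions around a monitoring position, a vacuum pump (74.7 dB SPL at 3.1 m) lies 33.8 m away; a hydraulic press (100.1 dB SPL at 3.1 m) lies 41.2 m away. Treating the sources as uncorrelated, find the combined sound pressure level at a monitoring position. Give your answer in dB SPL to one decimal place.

Propagate each source to the receiver with L = L_ref − 20·log₁₀(r/r_ref), then add intensities.
vacuum pump: 74.7 − 20·log₁₀(33.8/3.1) = 74.7 − 20.75 = 53.95 dB SPL.
hydraulic press: 100.1 − 20·log₁₀(41.2/3.1) = 100.1 − 22.47 = 77.63 dB SPL.
Σ 10^(L/10) = 5.818e+07 → L_total = 10·log₁₀(5.818e+07) = 77.65 dB SPL.

77.6 dB SPL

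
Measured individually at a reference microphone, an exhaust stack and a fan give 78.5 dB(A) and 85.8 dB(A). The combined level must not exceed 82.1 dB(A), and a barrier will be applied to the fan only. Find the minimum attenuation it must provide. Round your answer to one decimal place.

Everything except the fan sums to 10^(78.5/10) = 7.079e+07 in linear terms, 78.50 dB(A).
To meet 82.1 dB(A) overall, the treated fan may contribute at most 10^(82.1/10) − 7.079e+07 = 9.139e+07, i.e. 79.61 dB(A).
So the fan must be reduced from 85.8 to 79.61 dB(A): IL = 6.19 dB.

6.2 dB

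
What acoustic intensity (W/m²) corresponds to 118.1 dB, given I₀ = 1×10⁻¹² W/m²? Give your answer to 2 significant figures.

0.65 W/m²

I = I₀·10^(L/10) = 10⁻¹² × 10^(118.1/10) = 10^(-0.190).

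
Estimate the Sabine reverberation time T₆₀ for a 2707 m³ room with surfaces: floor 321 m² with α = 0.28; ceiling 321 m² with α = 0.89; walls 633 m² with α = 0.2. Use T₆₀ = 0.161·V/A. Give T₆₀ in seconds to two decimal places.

0.87 s

A = Σ Sᵢαᵢ = 321·0.28 + 321·0.89 + 633·0.2 = 502.17 m².
T₆₀ = 0.161·V/A = 0.161·2707/502.17 = 0.868 s.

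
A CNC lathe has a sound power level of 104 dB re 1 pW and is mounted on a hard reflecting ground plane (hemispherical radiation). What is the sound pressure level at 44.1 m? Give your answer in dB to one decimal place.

L_p = L_w − 10·log₁₀(2π·r²) with r = 44.1 m.
2π·r² = 1.222e+04 m², 10·log₁₀ of that is 40.871 dB.
L_p = 104 − 40.871 = 63.13 dB.

63.1 dB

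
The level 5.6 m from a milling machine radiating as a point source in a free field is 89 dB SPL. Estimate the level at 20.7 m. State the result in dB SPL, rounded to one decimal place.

77.6 dB SPL

For a point source, L₂ = L₁ − 20·log₁₀(r₂/r₁).
L₂ = 89 − 20·log₁₀(20.7/5.6) = 89 − 11.356 = 77.64 dB SPL.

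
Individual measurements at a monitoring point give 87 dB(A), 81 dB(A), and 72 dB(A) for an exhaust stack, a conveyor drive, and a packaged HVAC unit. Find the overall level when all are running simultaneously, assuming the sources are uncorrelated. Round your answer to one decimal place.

For uncorrelated sources the intensities add, so convert each level to linear form, sum, and take 10·log₁₀ of the total.
Σ 10^(L/10) = 10^(87/10) + 10^(81/10) + 10^(72/10) = 6.429e+08.
L_total = 10·log₁₀(6.429e+08) = 88.08 dB(A).

88.1 dB(A)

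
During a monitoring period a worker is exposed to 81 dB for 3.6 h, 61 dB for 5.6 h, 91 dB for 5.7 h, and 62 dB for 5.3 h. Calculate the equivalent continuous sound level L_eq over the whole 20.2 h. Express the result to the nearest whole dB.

86 dB

The energy average is taken in the linear domain: L_eq = 10·log₁₀[(Σ tᵢ·10^(Lᵢ/10))/T], T = 20.2 h.
Σ tᵢ·10^(Lᵢ/10) = 3.6·10^(81/10) + 5.6·10^(61/10) + 5.7·10^(91/10) + 5.3·10^(62/10) = 7.645e+09.
L_eq = 10·log₁₀(7.645e+09/20.2) = 85.78 dB.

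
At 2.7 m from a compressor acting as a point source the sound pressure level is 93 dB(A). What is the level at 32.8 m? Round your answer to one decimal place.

71.3 dB(A)

Point-source attenuation: ΔL = 20·log₁₀(r₂/r₁) = 20·log₁₀(32.8/2.7) = 21.690 dB.
L₂ = 93 − 20·log₁₀(32.8/2.7) = 93 − 21.690 = 71.31 dB(A).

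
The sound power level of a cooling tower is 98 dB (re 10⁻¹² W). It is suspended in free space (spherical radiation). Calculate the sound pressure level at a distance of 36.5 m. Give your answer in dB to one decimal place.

55.8 dB

Free-field spherical radiation: L_p = L_w − 10·log₁₀(4π·r²), r = 36.5 m.
4π·r² = 1.674e+04 m², 10·log₁₀ of that is 42.238 dB.
L_p = 98 − 42.238 = 55.76 dB.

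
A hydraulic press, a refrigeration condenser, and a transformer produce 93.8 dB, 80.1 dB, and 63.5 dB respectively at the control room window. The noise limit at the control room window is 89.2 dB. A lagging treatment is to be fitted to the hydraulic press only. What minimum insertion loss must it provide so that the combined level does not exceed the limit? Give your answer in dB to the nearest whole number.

5 dB

Fixed contribution from the other sources: Σ 10^(L/10) = 10^(80.1/10) + 10^(63.5/10) = 1.046e+08 (80.19 dB).
To meet 89.2 dB overall, the treated hydraulic press may contribute at most 10^(89.2/10) − 1.046e+08 = 7.272e+08, i.e. 88.62 dB.
So the hydraulic press must be reduced from 93.8 to 88.62 dB: IL = 5.18 dB.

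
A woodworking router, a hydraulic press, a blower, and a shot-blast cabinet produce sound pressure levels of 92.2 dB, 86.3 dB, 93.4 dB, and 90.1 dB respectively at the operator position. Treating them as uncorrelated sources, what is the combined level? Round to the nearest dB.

97 dB

Incoherent sources combine by intensity addition: L_total = 10·log₁₀(Σ 10^(L_i/10)).
Σ 10^(L/10) = 10^(92.2/10) + 10^(86.3/10) + 10^(93.4/10) + 10^(90.1/10) = 5.297e+09.
L_total = 10·log₁₀(5.297e+09) = 97.24 dB.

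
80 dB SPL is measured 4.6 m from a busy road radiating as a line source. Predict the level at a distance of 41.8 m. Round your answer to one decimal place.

70.4 dB SPL

Line-source attenuation: ΔL = 10·log₁₀(r₂/r₁) = 10·log₁₀(41.8/4.6) = 9.584 dB.
L₂ = 80 − 10·log₁₀(41.8/4.6) = 80 − 9.584 = 70.42 dB SPL.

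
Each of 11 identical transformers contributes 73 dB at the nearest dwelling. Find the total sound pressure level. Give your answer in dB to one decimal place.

83.4 dB

With 11 equal, uncorrelated contributions the intensity is 11× that of one unit, giving a rise of 10·log₁₀ 11.
L_total = 73 + 10·log₁₀(11) = 73 + 10.414 = 83.41 dB.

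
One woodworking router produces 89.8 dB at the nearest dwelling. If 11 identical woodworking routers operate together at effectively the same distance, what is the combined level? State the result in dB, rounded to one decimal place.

With 11 equal, uncorrelated contributions the intensity is 11× that of one unit, giving a rise of 10·log₁₀ 11.
L_total = 89.8 + 10·log₁₀(11) = 89.8 + 10.414 = 100.21 dB.

100.2 dB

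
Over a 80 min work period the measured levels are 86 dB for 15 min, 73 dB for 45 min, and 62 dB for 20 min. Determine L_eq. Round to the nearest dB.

79 dB

Weight each interval's intensity by its duration and average over T = 80 min:
Σ tᵢ·10^(Lᵢ/10) = 15·10^(86/10) + 45·10^(73/10) + 20·10^(62/10) = 6.901e+09.
L_eq = 10·log₁₀(6.901e+09/80) = 79.36 dB.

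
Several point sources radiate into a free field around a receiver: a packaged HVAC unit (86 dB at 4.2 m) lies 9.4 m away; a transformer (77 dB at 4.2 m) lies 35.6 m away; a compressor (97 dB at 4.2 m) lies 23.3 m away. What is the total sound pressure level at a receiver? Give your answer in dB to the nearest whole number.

84 dB

Apply inverse-square spreading to bring every level to the receiver, then sum 10^(L/10).
packaged HVAC unit: 86 − 20·log₁₀(9.4/4.2) = 86 − 7.00 = 79.00 dB.
transformer: 77 − 20·log₁₀(35.6/4.2) = 77 − 18.56 = 58.44 dB.
compressor: 97 − 20·log₁₀(23.3/4.2) = 97 − 14.88 = 82.12 dB.
Σ 10^(L/10) = 2.430e+08 → L_total = 10·log₁₀(2.430e+08) = 83.86 dB.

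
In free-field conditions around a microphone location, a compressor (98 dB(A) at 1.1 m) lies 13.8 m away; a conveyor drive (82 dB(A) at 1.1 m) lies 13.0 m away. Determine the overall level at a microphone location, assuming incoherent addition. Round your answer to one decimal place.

76.2 dB(A)

First find each source's level at the receiver (point-source: −20·log₁₀(r/r_ref)), then combine on an intensity basis.
compressor: 98 − 20·log₁₀(13.8/1.1) = 98 − 21.97 = 76.03 dB(A).
conveyor drive: 82 − 20·log₁₀(13.0/1.1) = 82 − 21.45 = 60.55 dB(A).
Σ 10^(L/10) = 4.122e+07 → L_total = 10·log₁₀(4.122e+07) = 76.15 dB(A).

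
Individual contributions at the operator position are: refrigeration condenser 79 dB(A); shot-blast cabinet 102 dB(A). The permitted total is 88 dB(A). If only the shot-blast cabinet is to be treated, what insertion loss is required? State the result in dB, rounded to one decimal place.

Everything except the shot-blast cabinet sums to 10^(79/10) = 7.943e+07 in linear terms, 79.00 dB(A).
The limit corresponds to 10^(88/10) = 6.310e+08; subtracting the fixed part leaves 5.515e+08 for the shot-blast cabinet, i.e. 87.42 dB(A).
So the shot-blast cabinet must be reduced from 102 to 87.42 dB(A): IL = 14.58 dB.

14.6 dB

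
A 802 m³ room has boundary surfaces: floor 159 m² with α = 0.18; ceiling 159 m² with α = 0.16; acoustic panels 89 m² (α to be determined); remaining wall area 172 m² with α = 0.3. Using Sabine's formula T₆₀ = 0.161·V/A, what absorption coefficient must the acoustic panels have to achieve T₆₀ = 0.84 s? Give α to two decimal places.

A = 0.161·V/T₆₀ = 0.161·802/0.84 = 153.72 m² sabins.
Absorption from the other surfaces = 159·0.18 + 159·0.16 + 172·0.3 = 105.66 m², so the acoustic panels must supply 48.06 m² over 89 m².
α = 48.06/89 = 0.540.

0.54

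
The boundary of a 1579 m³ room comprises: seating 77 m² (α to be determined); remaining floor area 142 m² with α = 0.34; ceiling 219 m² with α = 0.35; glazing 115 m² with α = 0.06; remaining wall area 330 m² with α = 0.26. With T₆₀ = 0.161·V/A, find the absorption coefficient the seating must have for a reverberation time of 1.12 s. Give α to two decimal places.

0.12

Required total absorption A = 0.161·1579/1.12 = 226.98 m².
Absorption from the other surfaces = 142·0.34 + 219·0.35 + 115·0.06 + 330·0.26 = 217.63 m², so the seating must supply 9.35 m² over 77 m².
α = 9.35/77 = 0.121.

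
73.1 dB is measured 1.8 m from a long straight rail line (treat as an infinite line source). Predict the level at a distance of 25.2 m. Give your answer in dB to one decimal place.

61.6 dB

Cylindrical spreading from a line source gives a 10·log₁₀(r₂/r₁) drop.
L₂ = 73.1 − 10·log₁₀(25.2/1.8) = 73.1 − 11.461 = 61.64 dB.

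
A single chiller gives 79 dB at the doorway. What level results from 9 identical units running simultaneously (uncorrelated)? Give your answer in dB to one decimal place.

With 9 equal, uncorrelated contributions the intensity is 9× that of one unit, giving a rise of 10·log₁₀ 9.
L_total = 79 + 10·log₁₀(9) = 79 + 9.542 = 88.54 dB.

88.5 dB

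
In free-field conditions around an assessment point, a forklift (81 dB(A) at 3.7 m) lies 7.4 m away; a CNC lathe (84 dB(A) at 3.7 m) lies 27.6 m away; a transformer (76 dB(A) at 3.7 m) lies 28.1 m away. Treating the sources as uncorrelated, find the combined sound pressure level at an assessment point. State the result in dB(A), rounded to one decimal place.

75.6 dB(A)

Apply inverse-square spreading to bring every level to the receiver, then sum 10^(L/10).
forklift: 81 − 20·log₁₀(7.4/3.7) = 81 − 6.02 = 74.98 dB(A).
CNC lathe: 84 − 20·log₁₀(27.6/3.7) = 84 − 17.45 = 66.55 dB(A).
transformer: 76 − 20·log₁₀(28.1/3.7) = 76 − 17.61 = 58.39 dB(A).
Σ 10^(L/10) = 3.668e+07 → L_total = 10·log₁₀(3.668e+07) = 75.64 dB(A).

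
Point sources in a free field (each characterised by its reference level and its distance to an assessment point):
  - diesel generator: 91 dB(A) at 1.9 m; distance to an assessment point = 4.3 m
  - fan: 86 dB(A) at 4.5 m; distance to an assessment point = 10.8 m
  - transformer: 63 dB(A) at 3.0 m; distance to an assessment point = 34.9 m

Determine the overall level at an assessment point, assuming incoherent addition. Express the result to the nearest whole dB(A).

Apply inverse-square spreading to bring every level to the receiver, then sum 10^(L/10).
diesel generator: 91 − 20·log₁₀(4.3/1.9) = 91 − 7.09 = 83.91 dB(A).
fan: 86 − 20·log₁₀(10.8/4.5) = 86 − 7.60 = 78.40 dB(A).
transformer: 63 − 20·log₁₀(34.9/3.0) = 63 − 21.31 = 41.69 dB(A).
Σ 10^(L/10) = 3.149e+08 → L_total = 10·log₁₀(3.149e+08) = 84.98 dB(A).

85 dB(A)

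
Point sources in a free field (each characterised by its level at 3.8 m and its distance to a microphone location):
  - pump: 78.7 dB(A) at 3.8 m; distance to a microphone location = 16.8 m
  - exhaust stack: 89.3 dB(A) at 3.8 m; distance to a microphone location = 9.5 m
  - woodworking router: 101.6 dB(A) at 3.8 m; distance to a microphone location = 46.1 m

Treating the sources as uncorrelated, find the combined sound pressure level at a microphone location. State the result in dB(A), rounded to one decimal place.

First find each source's level at the receiver (point-source: −20·log₁₀(r/r_ref)), then combine on an intensity basis.
pump: 78.7 − 20·log₁₀(16.8/3.8) = 78.7 − 12.91 = 65.79 dB(A).
exhaust stack: 89.3 − 20·log₁₀(9.5/3.8) = 89.3 − 7.96 = 81.34 dB(A).
woodworking router: 101.6 − 20·log₁₀(46.1/3.8) = 101.6 − 21.68 = 79.92 dB(A).
Σ 10^(L/10) = 2.382e+08 → L_total = 10·log₁₀(2.382e+08) = 83.77 dB(A).

83.8 dB(A)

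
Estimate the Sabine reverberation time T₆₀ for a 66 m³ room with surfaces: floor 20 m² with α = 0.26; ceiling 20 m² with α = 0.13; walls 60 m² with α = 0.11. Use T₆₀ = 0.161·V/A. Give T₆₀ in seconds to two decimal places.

Summing Sᵢαᵢ: 20·0.26 + 20·0.13 + 60·0.11 = 14.40 m².
T₆₀ = 0.161 × 66 / 14.40 = 0.738 s.

0.74 s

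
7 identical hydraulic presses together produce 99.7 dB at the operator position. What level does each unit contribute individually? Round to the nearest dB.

91 dB

7 equal contributions raise the level by 10·log₁₀ 7 = 8.451 dB, so each unit alone gives 99.7 − 8.451.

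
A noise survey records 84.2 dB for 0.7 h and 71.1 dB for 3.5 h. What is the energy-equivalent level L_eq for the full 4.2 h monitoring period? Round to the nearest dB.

The energy average is taken in the linear domain: L_eq = 10·log₁₀[(Σ tᵢ·10^(Lᵢ/10))/T], T = 4.2 h.
Σ tᵢ·10^(Lᵢ/10) = 0.7·10^(84.2/10) + 3.5·10^(71.1/10) = 2.292e+08.
L_eq = 10·log₁₀(2.292e+08/4.2) = 77.37 dB.

77 dB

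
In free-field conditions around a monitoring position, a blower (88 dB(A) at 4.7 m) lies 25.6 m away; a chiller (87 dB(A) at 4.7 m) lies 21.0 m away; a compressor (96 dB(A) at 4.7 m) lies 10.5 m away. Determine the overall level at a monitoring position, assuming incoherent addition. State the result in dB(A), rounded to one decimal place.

89.3 dB(A)

First find each source's level at the receiver (point-source: −20·log₁₀(r/r_ref)), then combine on an intensity basis.
blower: 88 − 20·log₁₀(25.6/4.7) = 88 − 14.72 = 73.28 dB(A).
chiller: 87 − 20·log₁₀(21.0/4.7) = 87 − 13.00 = 74.00 dB(A).
compressor: 96 − 20·log₁₀(10.5/4.7) = 96 − 6.98 = 89.02 dB(A).
Σ 10^(L/10) = 8.440e+08 → L_total = 10·log₁₀(8.440e+08) = 89.26 dB(A).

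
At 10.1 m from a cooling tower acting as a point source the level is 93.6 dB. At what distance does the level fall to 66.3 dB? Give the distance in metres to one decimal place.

Point-source spreading drops the level by 20·log₁₀(r₂/r₁); inverting, r₂/r₁ = 10^(ΔL/20).
r₂ = 10.1·10^((93.6−66.3)/20) = 10.1·10^(27.3/20) = 234.06 m.

234.1 m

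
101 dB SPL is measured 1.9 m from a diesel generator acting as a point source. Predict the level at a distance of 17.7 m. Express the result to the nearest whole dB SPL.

82 dB SPL

For a point source, L₂ = L₁ − 20·log₁₀(r₂/r₁).
L₂ = 101 − 20·log₁₀(17.7/1.9) = 101 − 19.384 = 81.62 dB SPL.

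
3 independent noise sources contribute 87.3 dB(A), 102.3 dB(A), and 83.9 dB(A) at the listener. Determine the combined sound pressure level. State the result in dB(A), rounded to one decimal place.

Incoherent sources combine by intensity addition: L_total = 10·log₁₀(Σ 10^(L_i/10)).
Σ 10^(L/10) = 10^(87.3/10) + 10^(102.3/10) + 10^(83.9/10) = 1.776e+10.
L_total = 10·log₁₀(1.776e+10) = 102.50 dB(A).

102.5 dB(A)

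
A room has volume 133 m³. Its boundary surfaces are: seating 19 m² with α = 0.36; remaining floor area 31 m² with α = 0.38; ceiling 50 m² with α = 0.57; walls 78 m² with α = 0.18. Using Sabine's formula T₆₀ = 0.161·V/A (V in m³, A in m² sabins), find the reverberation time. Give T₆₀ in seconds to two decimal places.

0.35 s

A = Σ Sᵢαᵢ = 19·0.36 + 31·0.38 + 50·0.57 + 78·0.18 = 61.16 m².
T₆₀ = 0.161·V/A = 0.161·133/61.16 = 0.350 s.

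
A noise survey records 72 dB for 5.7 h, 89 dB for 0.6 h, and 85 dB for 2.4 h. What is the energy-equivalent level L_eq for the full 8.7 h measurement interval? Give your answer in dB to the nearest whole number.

82 dB

L_eq = 10·log₁₀[(1/T)·Σ tᵢ·10^(Lᵢ/10)] with T = 8.7 h.
Σ tᵢ·10^(Lᵢ/10) = 5.7·10^(72/10) + 0.6·10^(89/10) + 2.4·10^(85/10) = 1.326e+09.
L_eq = 10·log₁₀(1.326e+09/8.7) = 81.83 dB.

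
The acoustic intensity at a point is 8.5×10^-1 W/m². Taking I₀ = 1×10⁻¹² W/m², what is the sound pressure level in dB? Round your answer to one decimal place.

119.3 dB

Dividing by I₀ shifts the exponent by 12: I/I₀ = 8.5×10^11.
L = 10·(0.9294 + 11) = 119.29 dB.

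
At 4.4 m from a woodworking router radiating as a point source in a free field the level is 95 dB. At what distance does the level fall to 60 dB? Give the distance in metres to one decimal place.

The 35.0 dB drop corresponds to a distance ratio of 10^(35.0/20) for a point source.
r₂ = 4.4·10^((95−60)/20) = 4.4·10^(35.0/20) = 247.43 m.

247.4 m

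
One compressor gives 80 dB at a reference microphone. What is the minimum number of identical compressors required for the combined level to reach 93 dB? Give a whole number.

N identical sources give L₁ + 10·log₁₀ N, so require 10·log₁₀ N ≥ 93 − 80 = 13.0 dB.
N ≥ 10^(13.0/10) = 19.953, so N = 20.

20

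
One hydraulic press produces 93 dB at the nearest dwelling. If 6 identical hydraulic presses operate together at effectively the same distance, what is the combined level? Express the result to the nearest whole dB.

101 dB

N identical incoherent sources raise the level by 10·log₁₀ N.
L_total = 93 + 10·log₁₀(6) = 93 + 7.782 = 100.78 dB.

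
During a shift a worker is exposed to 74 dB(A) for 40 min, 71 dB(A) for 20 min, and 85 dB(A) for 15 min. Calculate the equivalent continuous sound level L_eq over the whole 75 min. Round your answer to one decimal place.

L_eq = 10·log₁₀[(1/T)·Σ tᵢ·10^(Lᵢ/10)] with T = 75 min.
Σ tᵢ·10^(Lᵢ/10) = 40·10^(74/10) + 20·10^(71/10) + 15·10^(85/10) = 6.000e+09.
L_eq = 10·log₁₀(6.000e+09/75) = 79.03 dB(A).

79.0 dB(A)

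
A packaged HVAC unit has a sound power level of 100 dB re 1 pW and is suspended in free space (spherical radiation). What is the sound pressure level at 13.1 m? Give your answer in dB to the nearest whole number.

Free-field spherical radiation: L_p = L_w − 10·log₁₀(4π·r²), r = 13.1 m.
4π·r² = 2157 m², 10·log₁₀ of that is 33.338 dB.
L_p = 100 − 33.338 = 66.66 dB.

67 dB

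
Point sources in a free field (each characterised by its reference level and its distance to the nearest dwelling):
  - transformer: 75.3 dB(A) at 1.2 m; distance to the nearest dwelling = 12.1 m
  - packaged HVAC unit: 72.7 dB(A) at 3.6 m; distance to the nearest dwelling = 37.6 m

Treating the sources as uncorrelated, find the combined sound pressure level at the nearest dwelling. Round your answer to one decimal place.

57.0 dB(A)

First find each source's level at the receiver (point-source: −20·log₁₀(r/r_ref)), then combine on an intensity basis.
transformer: 75.3 − 20·log₁₀(12.1/1.2) = 75.3 − 20.07 = 55.23 dB(A).
packaged HVAC unit: 72.7 − 20·log₁₀(37.6/3.6) = 72.7 − 20.38 = 52.32 dB(A).
Σ 10^(L/10) = 5.040e+05 → L_total = 10·log₁₀(5.040e+05) = 57.02 dB(A).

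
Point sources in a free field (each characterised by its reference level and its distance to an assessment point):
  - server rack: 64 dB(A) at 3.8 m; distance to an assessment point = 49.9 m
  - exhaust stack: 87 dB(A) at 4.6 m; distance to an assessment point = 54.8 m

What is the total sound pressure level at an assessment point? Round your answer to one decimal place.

First find each source's level at the receiver (point-source: −20·log₁₀(r/r_ref)), then combine on an intensity basis.
server rack: 64 − 20·log₁₀(49.9/3.8) = 64 − 22.37 = 41.63 dB(A).
exhaust stack: 87 − 20·log₁₀(54.8/4.6) = 87 − 21.52 = 65.48 dB(A).
Σ 10^(L/10) = 3.546e+06 → L_total = 10·log₁₀(3.546e+06) = 65.50 dB(A).

65.5 dB(A)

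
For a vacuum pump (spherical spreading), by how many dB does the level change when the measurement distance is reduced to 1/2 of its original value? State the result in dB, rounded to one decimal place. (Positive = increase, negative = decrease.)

Point-source spreading: ΔL = −20·log₁₀(r₂/r₁).
ΔL = −20·log₁₀(0.5) = +6.02 dB.

+6.0 dB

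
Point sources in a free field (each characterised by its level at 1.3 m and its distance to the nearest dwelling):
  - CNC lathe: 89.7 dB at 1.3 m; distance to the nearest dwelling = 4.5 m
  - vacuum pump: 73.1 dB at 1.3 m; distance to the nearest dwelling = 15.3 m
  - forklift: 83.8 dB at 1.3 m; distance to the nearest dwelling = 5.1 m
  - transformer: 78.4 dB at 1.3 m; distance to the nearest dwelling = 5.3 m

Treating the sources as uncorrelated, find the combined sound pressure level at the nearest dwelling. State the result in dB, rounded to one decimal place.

79.9 dB

First find each source's level at the receiver (point-source: −20·log₁₀(r/r_ref)), then combine on an intensity basis.
CNC lathe: 89.7 − 20·log₁₀(4.5/1.3) = 89.7 − 10.79 = 78.91 dB.
vacuum pump: 73.1 − 20·log₁₀(15.3/1.3) = 73.1 − 21.41 = 51.69 dB.
forklift: 83.8 − 20·log₁₀(5.1/1.3) = 83.8 − 11.87 = 71.93 dB.
transformer: 78.4 − 20·log₁₀(5.3/1.3) = 78.4 − 12.21 = 66.19 dB.
Σ 10^(L/10) = 9.778e+07 → L_total = 10·log₁₀(9.778e+07) = 79.90 dB.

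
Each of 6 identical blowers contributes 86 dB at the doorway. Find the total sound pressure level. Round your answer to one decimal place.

93.8 dB

L_total = L₁ + 10·log₁₀ N for N identical incoherent sources.
L_total = 86 + 10·log₁₀(6) = 86 + 7.782 = 93.78 dB.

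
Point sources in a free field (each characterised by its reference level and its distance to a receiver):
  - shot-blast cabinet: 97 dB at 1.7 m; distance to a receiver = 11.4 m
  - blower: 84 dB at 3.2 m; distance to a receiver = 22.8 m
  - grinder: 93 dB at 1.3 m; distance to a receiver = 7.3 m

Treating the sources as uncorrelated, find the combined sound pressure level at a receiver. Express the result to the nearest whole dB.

Propagate each source to the receiver with L = L_ref − 20·log₁₀(r/r_ref), then add intensities.
shot-blast cabinet: 97 − 20·log₁₀(11.4/1.7) = 97 − 16.53 = 80.47 dB.
blower: 84 − 20·log₁₀(22.8/3.2) = 84 − 17.06 = 66.94 dB.
grinder: 93 − 20·log₁₀(7.3/1.3) = 93 − 14.99 = 78.01 dB.
Σ 10^(L/10) = 1.797e+08 → L_total = 10·log₁₀(1.797e+08) = 82.54 dB.

83 dB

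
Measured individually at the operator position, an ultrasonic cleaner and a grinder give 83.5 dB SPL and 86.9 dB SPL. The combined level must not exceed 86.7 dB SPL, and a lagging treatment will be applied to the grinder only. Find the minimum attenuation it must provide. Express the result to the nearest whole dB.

The untreated sources together contribute 10^(83.5/10) = 2.239e+08, i.e. 83.50 dB SPL.
To meet 86.7 dB SPL overall, the treated grinder may contribute at most 10^(86.7/10) − 2.239e+08 = 2.439e+08, i.e. 83.87 dB SPL.
So the grinder must be reduced from 86.9 to 83.87 dB SPL: IL = 3.03 dB.

3 dB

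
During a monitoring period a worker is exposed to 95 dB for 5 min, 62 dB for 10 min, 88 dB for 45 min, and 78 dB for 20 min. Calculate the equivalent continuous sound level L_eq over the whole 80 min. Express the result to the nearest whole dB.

88 dB

Weight each interval's intensity by its duration and average over T = 80 min:
Σ tᵢ·10^(Lᵢ/10) = 5·10^(95/10) + 10·10^(62/10) + 45·10^(88/10) + 20·10^(78/10) = 4.548e+10.
L_eq = 10·log₁₀(4.548e+10/80) = 87.55 dB.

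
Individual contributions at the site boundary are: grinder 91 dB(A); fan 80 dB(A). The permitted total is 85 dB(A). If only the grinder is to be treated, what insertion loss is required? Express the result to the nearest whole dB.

8 dB

Everything except the grinder sums to 10^(80/10) = 1.000e+08 in linear terms, 80.00 dB(A).
To meet 85 dB(A) overall, the treated grinder may contribute at most 10^(85/10) − 1.000e+08 = 2.162e+08, i.e. 83.35 dB(A).
Required insertion loss = 91 − 83.35 = 7.65 dB.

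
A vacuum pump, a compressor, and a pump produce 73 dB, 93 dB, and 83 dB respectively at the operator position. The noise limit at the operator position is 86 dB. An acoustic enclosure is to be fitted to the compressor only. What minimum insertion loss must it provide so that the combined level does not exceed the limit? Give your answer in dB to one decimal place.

The untreated sources together contribute 10^(73/10) + 10^(83/10) = 2.195e+08, i.e. 83.41 dB.
To meet 86 dB overall, the treated compressor may contribute at most 10^(86/10) − 2.195e+08 = 1.786e+08, i.e. 82.52 dB.
Required insertion loss = 93 − 82.52 = 10.48 dB.

10.5 dB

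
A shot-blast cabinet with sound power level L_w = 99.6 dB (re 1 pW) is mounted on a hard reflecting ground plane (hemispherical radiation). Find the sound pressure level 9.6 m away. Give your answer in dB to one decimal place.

The power spreads over a hemisphere of area 2π·r², so L_p = L_w − 10·log₁₀(2π·r²).
2π·r² = 579.1 m², 10·log₁₀ of that is 27.627 dB.
L_p = 99.6 − 27.627 = 71.97 dB.

72.0 dB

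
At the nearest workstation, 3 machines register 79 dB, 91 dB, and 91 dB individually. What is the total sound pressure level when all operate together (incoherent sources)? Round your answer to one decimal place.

94.1 dB

Incoherent sources combine by intensity addition: L_total = 10·log₁₀(Σ 10^(L_i/10)).
Σ 10^(L/10) = 10^(79/10) + 10^(91/10) + 10^(91/10) = 2.597e+09.
L_total = 10·log₁₀(2.597e+09) = 94.15 dB.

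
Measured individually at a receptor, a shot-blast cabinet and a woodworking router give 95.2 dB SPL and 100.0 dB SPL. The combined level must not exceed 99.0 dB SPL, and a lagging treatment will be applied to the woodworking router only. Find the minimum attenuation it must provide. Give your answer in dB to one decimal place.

The untreated sources together contribute 10^(95.2/10) = 3.311e+09, i.e. 95.20 dB SPL.
To meet 99.0 dB SPL overall, the treated woodworking router may contribute at most 10^(99.0/10) − 3.311e+09 = 4.632e+09, i.e. 96.66 dB SPL.
Required insertion loss = 100.0 − 96.66 = 3.34 dB.

3.3 dB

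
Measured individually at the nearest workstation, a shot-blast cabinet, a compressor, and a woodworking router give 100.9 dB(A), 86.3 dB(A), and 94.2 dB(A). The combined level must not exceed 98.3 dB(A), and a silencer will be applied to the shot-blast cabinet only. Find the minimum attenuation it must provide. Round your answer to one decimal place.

Fixed contribution from the other sources: Σ 10^(L/10) = 10^(86.3/10) + 10^(94.2/10) = 3.057e+09 (94.85 dB(A)).
To meet 98.3 dB(A) overall, the treated shot-blast cabinet may contribute at most 10^(98.3/10) − 3.057e+09 = 3.704e+09, i.e. 95.69 dB(A).
Required insertion loss = 100.9 − 95.69 = 5.21 dB.

5.2 dB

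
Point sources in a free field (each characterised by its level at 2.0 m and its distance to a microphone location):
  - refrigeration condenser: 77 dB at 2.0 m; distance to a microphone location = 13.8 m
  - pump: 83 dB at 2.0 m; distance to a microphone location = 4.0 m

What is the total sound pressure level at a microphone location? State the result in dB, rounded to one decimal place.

Propagate each source to the receiver with L = L_ref − 20·log₁₀(r/r_ref), then add intensities.
refrigeration condenser: 77 − 20·log₁₀(13.8/2.0) = 77 − 16.78 = 60.22 dB.
pump: 83 − 20·log₁₀(4.0/2.0) = 83 − 6.02 = 76.98 dB.
Σ 10^(L/10) = 5.093e+07 → L_total = 10·log₁₀(5.093e+07) = 77.07 dB.

77.1 dB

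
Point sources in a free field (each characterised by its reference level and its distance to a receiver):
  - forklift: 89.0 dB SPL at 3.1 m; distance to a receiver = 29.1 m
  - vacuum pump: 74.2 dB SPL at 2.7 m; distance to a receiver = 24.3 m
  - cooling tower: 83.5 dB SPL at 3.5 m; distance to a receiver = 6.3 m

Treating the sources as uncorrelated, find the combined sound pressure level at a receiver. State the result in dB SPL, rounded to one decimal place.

Propagate each source to the receiver with L = L_ref − 20·log₁₀(r/r_ref), then add intensities.
forklift: 89.0 − 20·log₁₀(29.1/3.1) = 89.0 − 19.45 = 69.55 dB SPL.
vacuum pump: 74.2 − 20·log₁₀(24.3/2.7) = 74.2 − 19.08 = 55.12 dB SPL.
cooling tower: 83.5 − 20·log₁₀(6.3/3.5) = 83.5 − 5.11 = 78.39 dB SPL.
Σ 10^(L/10) = 7.844e+07 → L_total = 10·log₁₀(7.844e+07) = 78.95 dB SPL.

78.9 dB SPL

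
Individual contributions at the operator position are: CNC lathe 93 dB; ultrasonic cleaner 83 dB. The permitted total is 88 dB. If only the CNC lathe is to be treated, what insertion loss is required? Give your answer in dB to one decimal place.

Fixed contribution from the other source: Σ 10^(L/10) = 10^(83/10) = 1.995e+08 (83.00 dB).
The limit corresponds to 10^(88/10) = 6.310e+08; subtracting the fixed part leaves 4.314e+08 for the CNC lathe, i.e. 86.35 dB.
So the CNC lathe must be reduced from 93 to 86.35 dB: IL = 6.65 dB.

6.7 dB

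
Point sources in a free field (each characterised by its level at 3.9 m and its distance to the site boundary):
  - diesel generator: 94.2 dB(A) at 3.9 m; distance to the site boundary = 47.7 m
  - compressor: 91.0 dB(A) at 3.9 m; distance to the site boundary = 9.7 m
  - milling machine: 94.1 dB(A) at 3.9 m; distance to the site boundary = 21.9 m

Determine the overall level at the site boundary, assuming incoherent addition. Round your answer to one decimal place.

84.8 dB(A)

First find each source's level at the receiver (point-source: −20·log₁₀(r/r_ref)), then combine on an intensity basis.
diesel generator: 94.2 − 20·log₁₀(47.7/3.9) = 94.2 − 21.75 = 72.45 dB(A).
compressor: 91.0 − 20·log₁₀(9.7/3.9) = 91.0 − 7.91 = 83.09 dB(A).
milling machine: 94.1 − 20·log₁₀(21.9/3.9) = 94.1 − 14.99 = 79.11 dB(A).
Σ 10^(L/10) = 3.026e+08 → L_total = 10·log₁₀(3.026e+08) = 84.81 dB(A).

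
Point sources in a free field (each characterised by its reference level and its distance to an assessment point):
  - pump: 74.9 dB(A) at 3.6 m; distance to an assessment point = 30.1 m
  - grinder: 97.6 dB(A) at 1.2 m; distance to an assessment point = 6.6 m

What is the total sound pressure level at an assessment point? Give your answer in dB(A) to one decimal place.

82.8 dB(A)

First find each source's level at the receiver (point-source: −20·log₁₀(r/r_ref)), then combine on an intensity basis.
pump: 74.9 − 20·log₁₀(30.1/3.6) = 74.9 − 18.45 = 56.45 dB(A).
grinder: 97.6 − 20·log₁₀(6.6/1.2) = 97.6 − 14.81 = 82.79 dB(A).
Σ 10^(L/10) = 1.907e+08 → L_total = 10·log₁₀(1.907e+08) = 82.80 dB(A).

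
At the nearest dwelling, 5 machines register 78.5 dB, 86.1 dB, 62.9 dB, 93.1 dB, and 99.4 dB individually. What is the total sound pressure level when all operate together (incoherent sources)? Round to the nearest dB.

For uncorrelated sources the intensities add, so convert each level to linear form, sum, and take 10·log₁₀ of the total.
Σ 10^(L/10) = 10^(78.5/10) + 10^(86.1/10) + 10^(62.9/10) + 10^(93.1/10) + 10^(99.4/10) = 1.123e+10.
L_total = 10·log₁₀(1.123e+10) = 100.50 dB.

101 dB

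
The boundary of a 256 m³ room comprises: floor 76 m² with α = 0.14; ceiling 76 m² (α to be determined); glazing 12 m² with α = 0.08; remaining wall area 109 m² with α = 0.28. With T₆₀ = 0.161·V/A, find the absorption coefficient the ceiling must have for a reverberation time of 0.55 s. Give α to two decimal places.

0.43

From T₆₀ = 0.161·V/A, the target T₆₀ = 0.55 s needs A = 0.161·256/0.55 = 74.94 m².
Absorption from the other surfaces = 76·0.14 + 12·0.08 + 109·0.28 = 42.12 m², so the ceiling must supply 32.82 m² over 76 m².
α = 32.82/76 = 0.432.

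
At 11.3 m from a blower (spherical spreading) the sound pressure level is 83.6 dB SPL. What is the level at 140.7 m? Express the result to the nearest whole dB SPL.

Spherical spreading from a point source gives a 20·log₁₀(r₂/r₁) drop.
L₂ = 83.6 − 20·log₁₀(140.7/11.3) = 83.6 − 21.904 = 61.70 dB SPL.

62 dB SPL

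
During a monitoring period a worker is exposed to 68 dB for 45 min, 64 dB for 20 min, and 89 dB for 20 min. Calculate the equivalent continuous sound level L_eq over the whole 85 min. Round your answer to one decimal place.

82.8 dB

L_eq = 10·log₁₀[(1/T)·Σ tᵢ·10^(Lᵢ/10)] with T = 85 min.
Σ tᵢ·10^(Lᵢ/10) = 45·10^(68/10) + 20·10^(64/10) + 20·10^(89/10) = 1.622e+10.
L_eq = 10·log₁₀(1.622e+10/85) = 82.81 dB.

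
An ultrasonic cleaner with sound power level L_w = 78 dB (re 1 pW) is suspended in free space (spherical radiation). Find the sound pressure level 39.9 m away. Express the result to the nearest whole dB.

The power spreads over a sphere of area 4π·r², so L_p = L_w − 10·log₁₀(4π·r²).
4π·r² = 2.001e+04 m², 10·log₁₀ of that is 43.012 dB.
L_p = 78 − 43.012 = 34.99 dB.

35 dB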